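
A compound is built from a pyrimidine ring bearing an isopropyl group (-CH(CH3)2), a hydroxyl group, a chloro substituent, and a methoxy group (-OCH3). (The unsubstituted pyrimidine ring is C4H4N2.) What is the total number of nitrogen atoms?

2

Atom tally by fragment:
  pyrimidine ring core → C:4 H:4 N:2
  (− 4 ring H displaced by substituents)
  + CH(CH3)2 → C:3 H:7
  + OH → O:1 H:1
  + Cl → Cl:1
  + OCH3 → C:1 H:3 O:1
Element totals:
  C: 8
  H: 11
  Cl: 1
  N: 2
  O: 2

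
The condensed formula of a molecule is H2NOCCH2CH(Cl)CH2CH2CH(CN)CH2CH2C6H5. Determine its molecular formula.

C15H19ClN2O

Atom tally by fragment:
  H2NOCCH2 → C:2 H:4 O:1 N:1
  CH(Cl) → C:1 H:1 Cl:1
  CH2 → C:1 H:2
  CH2 → C:1 H:2
  CH(CN) → C:2 H:1 N:1
  CH2 → C:1 H:2
  CH2C6H5 → C:7 H:7
Element totals:
  C: 15
  H: 19
  Cl: 1
  N: 2
  O: 1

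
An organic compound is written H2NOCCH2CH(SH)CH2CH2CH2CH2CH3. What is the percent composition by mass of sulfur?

18.29%

Atom tally by fragment:
  H2NOCCH2 → C:2 H:4 O:1 N:1
  CH(SH) → C:1 H:2 S:1
  CH2 → C:1 H:2
  CH2 → C:1 H:2
  CH2 → C:1 H:2
  CH2 → C:1 H:2
  CH3 → C:1 H:3
Element totals:
  C: 8
  H: 17
  N: 1
  O: 1
  S: 1
Molecular formula: C8H17NOS.
Molar mass = 175.290 g/mol.
Mass from S: 1 × 32.06 = 32.060 g/mol.
%S = 32.060 / 175.290 × 100 = 18.29%.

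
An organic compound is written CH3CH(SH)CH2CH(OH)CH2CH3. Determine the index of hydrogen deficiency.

Element totals:
  C: 6
  H: 14
  O: 1
  S: 1
Molecular formula: C6H14OS.
DoU = (2C + 2 + N − H − X) / 2 = (2·6 + 2 + 0 − 14 − 0) / 2 = 0.

0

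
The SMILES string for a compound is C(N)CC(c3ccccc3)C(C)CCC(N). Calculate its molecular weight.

Atom tally by fragment:
  H2NCH2 → C:1 H:4 N:1
  CH2 → C:1 H:2
  CH(C6H5) → C:7 H:6
  CH(CH3) → C:2 H:4
  CH2 → C:1 H:2
  CH2 → C:1 H:2
  CH2NH2 → C:1 H:4 N:1
Element totals:
  C: 14
  H: 24
  N: 2
Molecular formula: C14H24N2.
  M = 14(12.011) + 24(1.008) + 2(14.007)
    = 168.154 + 24.192 + 28.014 = 220.360

220.36 g/mol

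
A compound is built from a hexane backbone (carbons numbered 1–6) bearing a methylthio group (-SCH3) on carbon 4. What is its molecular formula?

C7H16S

Atom tally by fragment:
  CH3 → C:1 H:3
  CH2 → C:1 H:2
  CH2 → C:1 H:2
  CH(SCH3) → C:2 H:4 S:1
  CH2 → C:1 H:2
  CH3 → C:1 H:3
Element totals:
  C: 7
  H: 16
  S: 1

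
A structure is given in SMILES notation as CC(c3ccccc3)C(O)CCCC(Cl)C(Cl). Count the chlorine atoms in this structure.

Atom tally by fragment:
  CH3 → C:1 H:3
  CH(C6H5) → C:7 H:6
  CH(OH) → C:1 H:2 O:1
  CH2 → C:1 H:2
  CH2 → C:1 H:2
  CH2 → C:1 H:2
  CH(Cl) → C:1 H:1 Cl:1
  CH2Cl → C:1 H:2 Cl:1
Element totals:
  C: 14
  H: 20
  Cl: 2
  O: 1

2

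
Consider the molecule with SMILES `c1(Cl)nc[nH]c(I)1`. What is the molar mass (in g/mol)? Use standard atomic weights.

Atom tally by fragment:
  imidazole ring core → C:3 H:4 N:2
  (− 2 ring H displaced by substituents)
  + Cl → Cl:1
  + I → I:1
Element totals:
  C: 3
  H: 2
  Cl: 1
  I: 1
  N: 2
Molecular formula: C3H2ClIN2.
  M = 3(12.011) + 2(1.008) + 35.45 + 126.904 + 2(14.007)
    = 36.033 + 2.016 + 35.450 + 126.904 + 28.014 = 228.417

228.42 g/mol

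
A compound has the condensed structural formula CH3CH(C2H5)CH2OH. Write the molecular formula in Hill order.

C5H12O

Atom tally by fragment:
  CH3 → C:1 H:3
  CH(C2H5) → C:3 H:6
  CH2OH → C:1 H:3 O:1
Element totals:
  C: 5
  H: 12
  O: 1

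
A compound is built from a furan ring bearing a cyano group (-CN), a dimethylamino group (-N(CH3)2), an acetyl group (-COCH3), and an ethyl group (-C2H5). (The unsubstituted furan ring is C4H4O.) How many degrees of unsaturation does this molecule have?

6

Atom tally by fragment:
  furan ring core → C:4 H:4 O:1
  (− 4 ring H displaced by substituents)
  + CN → C:1 N:1
  + N(CH3)2 → N:1 C:2 H:6
  + COCH3 → C:2 H:3 O:1
  + C2H5 → C:2 H:5
Element totals:
  C: 11
  H: 14
  N: 2
  O: 2
Molecular formula: C11H14N2O2.
DoU = (2C + 2 + N − H − X) / 2 = (2·11 + 2 + 2 − 14 − 0) / 2 = 6.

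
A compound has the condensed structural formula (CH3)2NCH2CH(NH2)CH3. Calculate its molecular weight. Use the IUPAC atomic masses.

Element totals:
  C: 5
  H: 14
  N: 2
Molecular formula: C5H14N2.
  M = 5(12.011) + 14(1.008) + 2(14.007)
    = 60.055 + 14.112 + 28.014 = 102.181

102.18 g/mol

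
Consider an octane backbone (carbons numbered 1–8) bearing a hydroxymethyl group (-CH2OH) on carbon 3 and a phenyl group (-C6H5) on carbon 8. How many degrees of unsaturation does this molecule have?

Atom tally by fragment:
  CH3 → C:1 H:3
  CH2 → C:1 H:2
  CH(CH2OH) → C:2 H:4 O:1
  CH2 → C:1 H:2
  CH2 → C:1 H:2
  CH2 → C:1 H:2
  CH2 → C:1 H:2
  CH2C6H5 → C:7 H:7
Element totals:
  C: 15
  H: 24
  O: 1
Molecular formula: C15H24O.
DoU = (2C + 2 + N − H − X) / 2 = (2·15 + 2 + 0 − 24 − 0) / 2 = 4.

4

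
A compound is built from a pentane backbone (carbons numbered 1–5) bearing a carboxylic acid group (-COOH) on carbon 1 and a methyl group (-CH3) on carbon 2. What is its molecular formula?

Atom tally by fragment:
  HOOCCH2 → C:2 H:3 O:2
  CH(CH3) → C:2 H:4
  CH2 → C:1 H:2
  CH2 → C:1 H:2
  CH3 → C:1 H:3
Element totals:
  C: 7
  H: 14
  O: 2

C7H14O2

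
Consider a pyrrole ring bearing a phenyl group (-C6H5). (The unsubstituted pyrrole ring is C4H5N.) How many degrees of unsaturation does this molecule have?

7

Atom tally by fragment:
  pyrrole ring core → C:4 H:5 N:1
  (− 1 ring H displaced by substituents)
  + C6H5 → C:6 H:5
Element totals:
  C: 10
  H: 9
  N: 1
Molecular formula: C10H9N.
DoU = (2C + 2 + N − H − X) / 2 = (2·10 + 2 + 1 − 9 − 0) / 2 = 7.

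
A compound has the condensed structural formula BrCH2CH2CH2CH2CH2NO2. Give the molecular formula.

C5H10BrNO2

Atom tally by fragment:
  BrCH2 → C:1 H:2 Br:1
  CH2 → C:1 H:2
  CH2 → C:1 H:2
  CH2 → C:1 H:2
  CH2NO2 → C:1 H:2 N:1 O:2
Element totals:
  C: 5
  H: 10
  Br: 1
  N: 1
  O: 2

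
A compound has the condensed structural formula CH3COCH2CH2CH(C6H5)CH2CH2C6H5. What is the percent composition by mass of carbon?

85.67%

Atom tally by fragment:
  CH3COCH2 → C:3 H:5 O:1
  CH2 → C:1 H:2
  CH(C6H5) → C:7 H:6
  CH2 → C:1 H:2
  CH2C6H5 → C:7 H:7
Element totals:
  C: 19
  H: 22
  O: 1
Molecular formula: C19H22O.
Molar mass = 266.384 g/mol.
Mass from C: 19 × 12.011 = 228.209 g/mol.
%C = 228.209 / 266.384 × 100 = 85.67%.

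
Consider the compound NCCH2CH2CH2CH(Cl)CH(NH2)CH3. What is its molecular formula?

C7H13ClN2

Element totals:
  C: 7
  H: 13
  Cl: 1
  N: 2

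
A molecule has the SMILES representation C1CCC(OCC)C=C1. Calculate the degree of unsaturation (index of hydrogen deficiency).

2

Atom tally by fragment:
  cyclohexene ring core → C:6 H:10
  (− 1 ring H displaced by substituents)
  + OC2H5 → C:2 H:5 O:1
Element totals:
  C: 8
  H: 14
  O: 1
Molecular formula: C8H14O.
DoU = (2C + 2 + N − H − X) / 2 = (2·8 + 2 + 0 − 14 − 0) / 2 = 2.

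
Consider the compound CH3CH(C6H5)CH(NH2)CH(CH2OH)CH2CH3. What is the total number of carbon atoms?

Atom tally by fragment:
  CH3 → C:1 H:3
  CH(C6H5) → C:7 H:6
  CH(NH2) → C:1 H:3 N:1
  CH(CH2OH) → C:2 H:4 O:1
  CH2 → C:1 H:2
  CH3 → C:1 H:3
Element totals:
  C: 13
  H: 21
  N: 1
  O: 1

13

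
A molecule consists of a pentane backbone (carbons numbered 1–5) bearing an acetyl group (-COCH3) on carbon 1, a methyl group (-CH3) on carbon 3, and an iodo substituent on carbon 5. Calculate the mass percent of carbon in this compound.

Atom tally by fragment:
  CH3COCH2 → C:3 H:5 O:1
  CH2 → C:1 H:2
  CH(CH3) → C:2 H:4
  CH2 → C:1 H:2
  CH2I → C:1 H:2 I:1
Element totals:
  C: 8
  H: 15
  I: 1
  O: 1
Molecular formula: C8H15IO.
Molar mass = 254.111 g/mol.
Mass from C: 8 × 12.011 = 96.088 g/mol.
%C = 96.088 / 254.111 × 100 = 37.81%.

37.81%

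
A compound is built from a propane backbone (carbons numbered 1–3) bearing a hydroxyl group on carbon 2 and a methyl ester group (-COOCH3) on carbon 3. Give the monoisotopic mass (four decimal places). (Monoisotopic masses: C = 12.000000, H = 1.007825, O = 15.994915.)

118.0630

Atom tally by fragment:
  CH3 → C:1 H:3
  CH(OH) → C:1 H:2 O:1
  CH2COOCH3 → C:3 H:5 O:2
Element totals:
  C: 5
  H: 10
  O: 3
Molecular formula: C5H10O3.
  M = 5(12.0) + 10(1.007825) + 3(15.994915)
    = 60.000000 + 10.078250 + 47.984745 = 118.062995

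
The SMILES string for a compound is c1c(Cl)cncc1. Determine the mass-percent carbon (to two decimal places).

52.89%

Atom tally by fragment:
  pyridine ring core → C:5 H:5 N:1
  (− 1 ring H displaced by substituents)
  + Cl → Cl:1
Element totals:
  C: 5
  H: 4
  Cl: 1
  N: 1
Molecular formula: C5H4ClN.
Molar mass = 113.544 g/mol.
Mass from C: 5 × 12.011 = 60.055 g/mol.
%C = 60.055 / 113.544 × 100 = 52.89%.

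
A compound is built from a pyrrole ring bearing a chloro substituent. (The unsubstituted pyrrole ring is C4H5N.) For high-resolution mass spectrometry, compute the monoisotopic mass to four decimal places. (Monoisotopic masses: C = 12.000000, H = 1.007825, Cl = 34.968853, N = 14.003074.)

Atom tally by fragment:
  pyrrole ring core → C:4 H:5 N:1
  (− 1 ring H displaced by substituents)
  + Cl → Cl:1
Element totals:
  C: 4
  H: 4
  Cl: 1
  N: 1
Molecular formula: C4H4ClN.
  M = 4(12.0) + 4(1.007825) + 34.968853 + 14.003074
    = 48.000000 + 4.031300 + 34.968853 + 14.003074 = 101.003227

101.0032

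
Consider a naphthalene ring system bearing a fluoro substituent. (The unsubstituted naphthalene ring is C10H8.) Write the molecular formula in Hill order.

Atom tally by fragment:
  naphthalene ring system core → C:10 H:8
  (− 1 ring H displaced by substituents)
  + F → F:1
Element totals:
  C: 10
  H: 7
  F: 1

C10H7F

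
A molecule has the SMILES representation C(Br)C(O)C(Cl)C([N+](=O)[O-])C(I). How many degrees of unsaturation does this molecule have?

1

Atom tally by fragment:
  BrCH2 → C:1 H:2 Br:1
  CH(OH) → C:1 H:2 O:1
  CH(Cl) → C:1 H:1 Cl:1
  CH(NO2) → C:1 H:1 N:1 O:2
  CH2I → C:1 H:2 I:1
Element totals:
  C: 5
  H: 8
  Br: 1
  Cl: 1
  I: 1
  N: 1
  O: 3
Molecular formula: C5H8BrClINO3.
DoU = (2C + 2 + N − H − X) / 2 = (2·5 + 2 + 1 − 8 − 3) / 2 = 1.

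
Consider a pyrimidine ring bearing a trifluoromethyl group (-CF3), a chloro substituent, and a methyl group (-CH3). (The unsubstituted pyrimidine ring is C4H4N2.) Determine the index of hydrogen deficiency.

Atom tally by fragment:
  pyrimidine ring core → C:4 H:4 N:2
  (− 3 ring H displaced by substituents)
  + CF3 → C:1 F:3
  + Cl → Cl:1
  + CH3 → C:1 H:3
Element totals:
  C: 6
  H: 4
  Cl: 1
  F: 3
  N: 2
Molecular formula: C6H4ClF3N2.
DoU = (2C + 2 + N − H − X) / 2 = (2·6 + 2 + 2 − 4 − 4) / 2 = 4.

4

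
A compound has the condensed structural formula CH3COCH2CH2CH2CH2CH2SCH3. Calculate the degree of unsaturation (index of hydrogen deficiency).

1

Atom tally by fragment:
  CH3COCH2 → C:3 H:5 O:1
  CH2 → C:1 H:2
  CH2 → C:1 H:2
  CH2 → C:1 H:2
  CH2SCH3 → C:2 H:5 S:1
Element totals:
  C: 8
  H: 16
  O: 1
  S: 1
Molecular formula: C8H16OS.
DoU = (2C + 2 + N − H − X) / 2 = (2·8 + 2 + 0 − 16 − 0) / 2 = 1.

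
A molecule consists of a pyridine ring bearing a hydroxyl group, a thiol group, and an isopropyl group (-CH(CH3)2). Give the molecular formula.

Atom tally by fragment:
  pyridine ring core → C:5 H:5 N:1
  (− 3 ring H displaced by substituents)
  + OH → O:1 H:1
  + SH → S:1 H:1
  + CH(CH3)2 → C:3 H:7
Element totals:
  C: 8
  H: 11
  N: 1
  O: 1
  S: 1

C8H11NOS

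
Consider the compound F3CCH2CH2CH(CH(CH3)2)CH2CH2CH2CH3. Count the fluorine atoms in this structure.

Element totals:
  C: 11
  H: 21
  F: 3

3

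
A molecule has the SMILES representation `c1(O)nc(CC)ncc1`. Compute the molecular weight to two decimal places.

124.14 g/mol

Atom tally by fragment:
  pyrimidine ring core → C:4 H:4 N:2
  (− 2 ring H displaced by substituents)
  + OH → O:1 H:1
  + C2H5 → C:2 H:5
Element totals:
  C: 6
  H: 8
  N: 2
  O: 1
Molecular formula: C6H8N2O.
  M = 6(12.011) + 8(1.008) + 2(14.007) + 15.999
    = 72.066 + 8.064 + 28.014 + 15.999 = 124.143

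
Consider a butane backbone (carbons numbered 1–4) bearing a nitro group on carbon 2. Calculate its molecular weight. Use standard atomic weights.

103.12 g/mol

Atom tally by fragment:
  CH3 → C:1 H:3
  CH(NO2) → C:1 H:1 N:1 O:2
  CH2 → C:1 H:2
  CH3 → C:1 H:3
Element totals:
  C: 4
  H: 9
  N: 1
  O: 2
Molecular formula: C4H9NO2.
  M = 4(12.011) + 9(1.008) + 14.007 + 2(15.999)
    = 48.044 + 9.072 + 14.007 + 31.998 = 103.121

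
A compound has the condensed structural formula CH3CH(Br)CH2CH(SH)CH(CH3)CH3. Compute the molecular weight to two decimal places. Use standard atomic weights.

Atom tally by fragment:
  CH3 → C:1 H:3
  CH(Br) → C:1 H:1 Br:1
  CH2 → C:1 H:2
  CH(SH) → C:1 H:2 S:1
  CH(CH3) → C:2 H:4
  CH3 → C:1 H:3
Element totals:
  C: 7
  H: 15
  Br: 1
  S: 1
Molecular formula: C7H15BrS.
  M = 7(12.011) + 15(1.008) + 79.904 + 32.06
    = 84.077 + 15.120 + 79.904 + 32.060 = 211.161

211.16 g/mol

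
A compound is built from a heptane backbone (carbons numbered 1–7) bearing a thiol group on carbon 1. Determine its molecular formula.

C7H16S

Atom tally by fragment:
  HSCH2 → C:1 H:3 S:1
  CH2 → C:1 H:2
  CH2 → C:1 H:2
  CH2 → C:1 H:2
  CH2 → C:1 H:2
  CH2 → C:1 H:2
  CH3 → C:1 H:3
Element totals:
  C: 7
  H: 16
  S: 1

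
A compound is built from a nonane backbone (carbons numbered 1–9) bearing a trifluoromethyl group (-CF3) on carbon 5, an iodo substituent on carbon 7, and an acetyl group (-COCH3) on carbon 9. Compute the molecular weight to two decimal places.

364.19 g/mol

Atom tally by fragment:
  CH3 → C:1 H:3
  CH2 → C:1 H:2
  CH2 → C:1 H:2
  CH2 → C:1 H:2
  CH(CF3) → C:2 H:1 F:3
  CH2 → C:1 H:2
  CH(I) → C:1 H:1 I:1
  CH2 → C:1 H:2
  CH2COCH3 → C:3 H:5 O:1
Element totals:
  C: 12
  H: 20
  F: 3
  I: 1
  O: 1
Molecular formula: C12H20F3IO.
  M = 12(12.011) + 20(1.008) + 3(18.998) + 126.904 + 15.999
    = 144.132 + 20.160 + 56.994 + 126.904 + 15.999 = 364.189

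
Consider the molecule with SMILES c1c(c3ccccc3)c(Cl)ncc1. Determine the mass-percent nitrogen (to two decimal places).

Atom tally by fragment:
  pyridine ring core → C:5 H:5 N:1
  (− 2 ring H displaced by substituents)
  + C6H5 → C:6 H:5
  + Cl → Cl:1
Element totals:
  C: 11
  H: 8
  Cl: 1
  N: 1
Molecular formula: C11H8ClN.
Molar mass = 189.642 g/mol.
Mass from N: 1 × 14.007 = 14.007 g/mol.
%N = 14.007 / 189.642 × 100 = 7.39%.

7.39%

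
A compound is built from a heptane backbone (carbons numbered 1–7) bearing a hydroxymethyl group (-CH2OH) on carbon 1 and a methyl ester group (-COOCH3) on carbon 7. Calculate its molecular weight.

188.27 g/mol

Atom tally by fragment:
  HOCH2CH2 → C:2 H:5 O:1
  CH2 → C:1 H:2
  CH2 → C:1 H:2
  CH2 → C:1 H:2
  CH2 → C:1 H:2
  CH2 → C:1 H:2
  CH2COOCH3 → C:3 H:5 O:2
Element totals:
  C: 10
  H: 20
  O: 3
Molecular formula: C10H20O3.
  M = 10(12.011) + 20(1.008) + 3(15.999)
    = 120.110 + 20.160 + 47.997 = 188.267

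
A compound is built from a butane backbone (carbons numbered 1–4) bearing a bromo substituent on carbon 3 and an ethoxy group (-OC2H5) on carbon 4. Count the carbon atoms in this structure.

6

Atom tally by fragment:
  CH3 → C:1 H:3
  CH2 → C:1 H:2
  CH(Br) → C:1 H:1 Br:1
  CH2OC2H5 → C:3 H:7 O:1
Element totals:
  C: 6
  H: 13
  Br: 1
  O: 1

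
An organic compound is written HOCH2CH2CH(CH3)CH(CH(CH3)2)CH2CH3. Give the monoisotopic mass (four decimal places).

158.1671

Element totals:
  C: 10
  H: 22
  O: 1
Molecular formula: C10H22O.
  M = 10(12.0) + 22(1.007825) + 15.994915
    = 120.000000 + 22.172150 + 15.994915 = 158.167065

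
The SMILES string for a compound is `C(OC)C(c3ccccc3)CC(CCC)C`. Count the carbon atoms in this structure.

Atom tally by fragment:
  CH3OCH2 → C:2 H:5 O:1
  CH(C6H5) → C:7 H:6
  CH2 → C:1 H:2
  CH(CH2CH2CH3) → C:4 H:8
  CH3 → C:1 H:3
Element totals:
  C: 15
  H: 24
  O: 1

15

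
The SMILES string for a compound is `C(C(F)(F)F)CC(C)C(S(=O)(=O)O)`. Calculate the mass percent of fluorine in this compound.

Atom tally by fragment:
  F3CCH2 → C:2 H:2 F:3
  CH2 → C:1 H:2
  CH(CH3) → C:2 H:4
  CH2SO3H → C:1 H:3 S:1 O:3
Element totals:
  C: 6
  H: 11
  F: 3
  O: 3
  S: 1
Molecular formula: C6H11F3O3S.
Molar mass = 220.205 g/mol.
Mass from F: 3 × 18.998 = 56.994 g/mol.
%F = 56.994 / 220.205 × 100 = 25.88%.

25.88%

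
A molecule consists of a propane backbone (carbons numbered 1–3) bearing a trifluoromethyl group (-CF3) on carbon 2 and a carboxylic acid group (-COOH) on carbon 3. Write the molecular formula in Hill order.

Atom tally by fragment:
  CH3 → C:1 H:3
  CH(CF3) → C:2 H:1 F:3
  CH2COOH → C:2 H:3 O:2
Element totals:
  C: 5
  H: 7
  F: 3
  O: 2

C5H7F3O2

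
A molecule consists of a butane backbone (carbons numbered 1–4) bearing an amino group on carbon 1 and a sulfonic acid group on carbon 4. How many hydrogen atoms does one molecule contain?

Atom tally by fragment:
  H2NCH2 → C:1 H:4 N:1
  CH2 → C:1 H:2
  CH2 → C:1 H:2
  CH2SO3H → C:1 H:3 S:1 O:3
Element totals:
  C: 4
  H: 11
  N: 1
  O: 3
  S: 1

11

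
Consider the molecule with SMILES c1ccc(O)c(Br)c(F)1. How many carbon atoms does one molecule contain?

6

Atom tally by fragment:
  benzene ring core → C:6 H:6
  (− 3 ring H displaced by substituents)
  + OH → O:1 H:1
  + Br → Br:1
  + F → F:1
Element totals:
  C: 6
  H: 4
  Br: 1
  F: 1
  O: 1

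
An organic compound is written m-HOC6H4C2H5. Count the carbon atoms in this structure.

Element totals:
  C: 8
  H: 10
  O: 1

8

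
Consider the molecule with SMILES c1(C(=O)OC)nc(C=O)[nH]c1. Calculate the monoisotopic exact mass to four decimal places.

Atom tally by fragment:
  imidazole ring core → C:3 H:4 N:2
  (− 2 ring H displaced by substituents)
  + COOCH3 → C:2 H:3 O:2
  + CHO → C:1 H:1 O:1
Element totals:
  C: 6
  H: 6
  N: 2
  O: 3
Molecular formula: C6H6N2O3.
  M = 6(12.0) + 6(1.007825) + 2(14.003074) + 3(15.994915)
    = 72.000000 + 6.046950 + 28.006148 + 47.984745 = 154.037843

154.0378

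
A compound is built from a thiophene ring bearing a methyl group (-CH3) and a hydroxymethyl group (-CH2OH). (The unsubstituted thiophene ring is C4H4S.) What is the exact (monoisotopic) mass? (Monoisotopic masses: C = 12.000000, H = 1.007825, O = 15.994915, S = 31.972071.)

128.0296

Atom tally by fragment:
  thiophene ring core → C:4 H:4 S:1
  (− 2 ring H displaced by substituents)
  + CH3 → C:1 H:3
  + CH2OH → C:1 H:3 O:1
Element totals:
  C: 6
  H: 8
  O: 1
  S: 1
Molecular formula: C6H8OS.
  M = 6(12.0) + 8(1.007825) + 15.994915 + 31.972071
    = 72.000000 + 8.062600 + 15.994915 + 31.972071 = 128.029586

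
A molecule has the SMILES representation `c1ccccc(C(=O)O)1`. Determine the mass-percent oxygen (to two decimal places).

26.20%

Atom tally by fragment:
  benzene ring core → C:6 H:6
  (− 1 ring H displaced by substituents)
  + COOH → C:1 H:1 O:2
Element totals:
  C: 7
  H: 6
  O: 2
Molecular formula: C7H6O2.
Molar mass = 122.123 g/mol.
Mass from O: 2 × 15.999 = 31.998 g/mol.
%O = 31.998 / 122.123 × 100 = 26.20%.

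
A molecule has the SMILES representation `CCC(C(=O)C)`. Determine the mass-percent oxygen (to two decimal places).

18.57%

Atom tally by fragment:
  CH3 → C:1 H:3
  CH2 → C:1 H:2
  CH2COCH3 → C:3 H:5 O:1
Element totals:
  C: 5
  H: 10
  O: 1
Molecular formula: C5H10O.
Molar mass = 86.134 g/mol.
Mass from O: 1 × 15.999 = 15.999 g/mol.
%O = 15.999 / 86.134 × 100 = 18.57%.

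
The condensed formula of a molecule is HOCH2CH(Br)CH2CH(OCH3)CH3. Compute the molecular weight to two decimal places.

Atom tally by fragment:
  HOCH2 → C:1 H:3 O:1
  CH(Br) → C:1 H:1 Br:1
  CH2 → C:1 H:2
  CH(OCH3) → C:2 H:4 O:1
  CH3 → C:1 H:3
Element totals:
  C: 6
  H: 13
  Br: 1
  O: 2
Molecular formula: C6H13BrO2.
  M = 6(12.011) + 13(1.008) + 79.904 + 2(15.999)
    = 72.066 + 13.104 + 79.904 + 31.998 = 197.072

197.07 g/mol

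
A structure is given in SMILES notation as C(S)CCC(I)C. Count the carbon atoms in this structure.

Atom tally by fragment:
  HSCH2 → C:1 H:3 S:1
  CH2 → C:1 H:2
  CH2 → C:1 H:2
  CH(I) → C:1 H:1 I:1
  CH3 → C:1 H:3
Element totals:
  C: 5
  H: 11
  I: 1
  S: 1

5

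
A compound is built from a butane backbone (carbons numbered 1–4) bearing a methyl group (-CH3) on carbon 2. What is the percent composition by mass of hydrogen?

16.76%

Atom tally by fragment:
  CH3 → C:1 H:3
  CH(CH3) → C:2 H:4
  CH2 → C:1 H:2
  CH3 → C:1 H:3
Element totals:
  C: 5
  H: 12
Molecular formula: C5H12.
Molar mass = 72.151 g/mol.
Mass from H: 12 × 1.008 = 12.096 g/mol.
%H = 12.096 / 72.151 × 100 = 16.76%.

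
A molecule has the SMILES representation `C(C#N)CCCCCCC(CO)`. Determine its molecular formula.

C10H19NO

Atom tally by fragment:
  NCCH2 → C:2 H:2 N:1
  CH2 → C:1 H:2
  CH2 → C:1 H:2
  CH2 → C:1 H:2
  CH2 → C:1 H:2
  CH2 → C:1 H:2
  CH2 → C:1 H:2
  CH2CH2OH → C:2 H:5 O:1
Element totals:
  C: 10
  H: 19
  N: 1
  O: 1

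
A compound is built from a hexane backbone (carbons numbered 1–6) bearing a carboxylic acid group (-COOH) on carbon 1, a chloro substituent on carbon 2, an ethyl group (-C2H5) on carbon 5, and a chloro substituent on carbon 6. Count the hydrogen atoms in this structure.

16

Atom tally by fragment:
  HOOCCH2 → C:2 H:3 O:2
  CH(Cl) → C:1 H:1 Cl:1
  CH2 → C:1 H:2
  CH2 → C:1 H:2
  CH(C2H5) → C:3 H:6
  CH2Cl → C:1 H:2 Cl:1
Element totals:
  C: 9
  H: 16
  Cl: 2
  O: 2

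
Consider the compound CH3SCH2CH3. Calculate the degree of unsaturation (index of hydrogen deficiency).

0

Atom tally by fragment:
  CH3SCH2 → C:2 H:5 S:1
  CH3 → C:1 H:3
Element totals:
  C: 3
  H: 8
  S: 1
Molecular formula: C3H8S.
DoU = (2C + 2 + N − H − X) / 2 = (2·3 + 2 + 0 − 8 − 0) / 2 = 0.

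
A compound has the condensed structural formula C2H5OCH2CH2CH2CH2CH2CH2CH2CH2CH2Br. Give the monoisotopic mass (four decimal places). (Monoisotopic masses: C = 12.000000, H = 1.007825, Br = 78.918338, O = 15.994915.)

Atom tally by fragment:
  C2H5OCH2 → C:3 H:7 O:1
  CH2 → C:1 H:2
  CH2 → C:1 H:2
  CH2 → C:1 H:2
  CH2 → C:1 H:2
  CH2 → C:1 H:2
  CH2 → C:1 H:2
  CH2 → C:1 H:2
  CH2Br → C:1 H:2 Br:1
Element totals:
  C: 11
  H: 23
  Br: 1
  O: 1
Molecular formula: C11H23BrO.
  M = 11(12.0) + 23(1.007825) + 78.918338 + 15.994915
    = 132.000000 + 23.179975 + 78.918338 + 15.994915 = 250.093228

250.0932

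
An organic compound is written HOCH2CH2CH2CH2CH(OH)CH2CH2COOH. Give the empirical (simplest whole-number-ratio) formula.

Atom tally by fragment:
  HOCH2 → C:1 H:3 O:1
  CH2 → C:1 H:2
  CH2 → C:1 H:2
  CH2 → C:1 H:2
  CH(OH) → C:1 H:2 O:1
  CH2 → C:1 H:2
  CH2COOH → C:2 H:3 O:2
Element totals:
  C: 8
  H: 16
  O: 4
Molecular formula: C8H16O4.
gcd of subscripts = 4; dividing each by 4:
  C: 8/4 = 2
  H: 16/4 = 4
  O: 4/4 = 1

C2H4O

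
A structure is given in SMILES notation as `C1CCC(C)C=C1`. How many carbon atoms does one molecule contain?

7

Atom tally by fragment:
  cyclohexene ring core → C:6 H:10
  (− 1 ring H displaced by substituents)
  + CH3 → C:1 H:3
Element totals:
  C: 7
  H: 12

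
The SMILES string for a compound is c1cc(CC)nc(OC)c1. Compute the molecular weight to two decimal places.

Atom tally by fragment:
  pyridine ring core → C:5 H:5 N:1
  (− 2 ring H displaced by substituents)
  + C2H5 → C:2 H:5
  + OCH3 → C:1 H:3 O:1
Element totals:
  C: 8
  H: 11
  N: 1
  O: 1
Molecular formula: C8H11NO.
  M = 8(12.011) + 11(1.008) + 14.007 + 15.999
    = 96.088 + 11.088 + 14.007 + 15.999 = 137.182

137.18 g/mol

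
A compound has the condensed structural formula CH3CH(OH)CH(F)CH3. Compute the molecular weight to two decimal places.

92.11 g/mol

Atom tally by fragment:
  CH3 → C:1 H:3
  CH(OH) → C:1 H:2 O:1
  CH(F) → C:1 H:1 F:1
  CH3 → C:1 H:3
Element totals:
  C: 4
  H: 9
  F: 1
  O: 1
Molecular formula: C4H9FO.
  M = 4(12.011) + 9(1.008) + 18.998 + 15.999
    = 48.044 + 9.072 + 18.998 + 15.999 = 92.113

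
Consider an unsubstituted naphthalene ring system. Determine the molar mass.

Atom tally by fragment:
  naphthalene ring system core → C:10 H:8
Element totals:
  C: 10
  H: 8
Molecular formula: C10H8.
  M = 10(12.011) + 8(1.008)
    = 120.110 + 8.064 = 128.174

128.17 g/mol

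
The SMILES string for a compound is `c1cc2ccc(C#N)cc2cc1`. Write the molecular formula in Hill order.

Atom tally by fragment:
  naphthalene ring system core → C:10 H:8
  (− 1 ring H displaced by substituents)
  + CN → C:1 N:1
Element totals:
  C: 11
  H: 7
  N: 1

C11H7N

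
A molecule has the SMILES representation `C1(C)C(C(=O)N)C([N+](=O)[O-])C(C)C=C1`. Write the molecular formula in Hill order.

C9H14N2O3

Atom tally by fragment:
  cyclohexene ring core → C:6 H:10
  (− 4 ring H displaced by substituents)
  + CH3 → C:1 H:3
  + CONH2 → C:1 H:2 O:1 N:1
  + NO2 → N:1 O:2
  + CH3 → C:1 H:3
Element totals:
  C: 9
  H: 14
  N: 2
  O: 3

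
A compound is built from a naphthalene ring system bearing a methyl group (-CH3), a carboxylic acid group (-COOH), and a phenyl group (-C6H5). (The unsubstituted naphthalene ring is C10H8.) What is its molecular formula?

C18H14O2

Atom tally by fragment:
  naphthalene ring system core → C:10 H:8
  (− 3 ring H displaced by substituents)
  + CH3 → C:1 H:3
  + COOH → C:1 H:1 O:2
  + C6H5 → C:6 H:5
Element totals:
  C: 18
  H: 14
  O: 2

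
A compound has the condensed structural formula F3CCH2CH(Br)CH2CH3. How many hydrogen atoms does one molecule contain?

Element totals:
  C: 5
  H: 8
  Br: 1
  F: 3

8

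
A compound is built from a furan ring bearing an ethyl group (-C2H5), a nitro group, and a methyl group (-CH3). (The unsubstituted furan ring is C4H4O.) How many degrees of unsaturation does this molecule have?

Atom tally by fragment:
  furan ring core → C:4 H:4 O:1
  (− 3 ring H displaced by substituents)
  + C2H5 → C:2 H:5
  + NO2 → N:1 O:2
  + CH3 → C:1 H:3
Element totals:
  C: 7
  H: 9
  N: 1
  O: 3
Molecular formula: C7H9NO3.
DoU = (2C + 2 + N − H − X) / 2 = (2·7 + 2 + 1 − 9 − 0) / 2 = 4.

4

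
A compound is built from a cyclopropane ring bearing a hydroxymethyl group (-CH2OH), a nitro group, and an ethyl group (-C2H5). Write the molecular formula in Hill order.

Atom tally by fragment:
  cyclopropane ring core → C:3 H:6
  (− 3 ring H displaced by substituents)
  + CH2OH → C:1 H:3 O:1
  + NO2 → N:1 O:2
  + C2H5 → C:2 H:5
Element totals:
  C: 6
  H: 11
  N: 1
  O: 3

C6H11NO3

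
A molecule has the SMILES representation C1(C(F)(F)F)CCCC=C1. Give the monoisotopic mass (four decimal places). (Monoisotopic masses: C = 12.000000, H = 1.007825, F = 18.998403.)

Atom tally by fragment:
  cyclohexene ring core → C:6 H:10
  (− 1 ring H displaced by substituents)
  + CF3 → C:1 F:3
Element totals:
  C: 7
  H: 9
  F: 3
Molecular formula: C7H9F3.
  M = 7(12.0) + 9(1.007825) + 3(18.998403)
    = 84.000000 + 9.070425 + 56.995209 = 150.065634

150.0656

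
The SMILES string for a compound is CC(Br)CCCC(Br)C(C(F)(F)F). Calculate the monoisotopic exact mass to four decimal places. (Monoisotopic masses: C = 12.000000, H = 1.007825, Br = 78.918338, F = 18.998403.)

Atom tally by fragment:
  CH3 → C:1 H:3
  CH(Br) → C:1 H:1 Br:1
  CH2 → C:1 H:2
  CH2 → C:1 H:2
  CH2 → C:1 H:2
  CH(Br) → C:1 H:1 Br:1
  CH2CF3 → C:2 H:2 F:3
Element totals:
  C: 8
  H: 13
  Br: 2
  F: 3
Molecular formula: C8H13Br2F3.
  M = 8(12.0) + 13(1.007825) + 2(78.918338) + 3(18.998403)
    = 96.000000 + 13.101725 + 157.836676 + 56.995209 = 323.933610

323.9336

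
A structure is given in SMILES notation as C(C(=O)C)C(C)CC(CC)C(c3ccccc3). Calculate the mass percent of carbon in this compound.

Atom tally by fragment:
  CH3COCH2 → C:3 H:5 O:1
  CH(CH3) → C:2 H:4
  CH2 → C:1 H:2
  CH(C2H5) → C:3 H:6
  CH2C6H5 → C:7 H:7
Element totals:
  C: 16
  H: 24
  O: 1
Molecular formula: C16H24O.
Molar mass = 232.367 g/mol.
Mass from C: 16 × 12.011 = 192.176 g/mol.
%C = 192.176 / 232.367 × 100 = 82.70%.

82.70%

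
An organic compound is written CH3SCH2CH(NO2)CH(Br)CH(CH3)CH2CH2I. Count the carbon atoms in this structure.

8

Atom tally by fragment:
  CH3SCH2 → C:2 H:5 S:1
  CH(NO2) → C:1 H:1 N:1 O:2
  CH(Br) → C:1 H:1 Br:1
  CH(CH3) → C:2 H:4
  CH2 → C:1 H:2
  CH2I → C:1 H:2 I:1
Element totals:
  C: 8
  H: 15
  Br: 1
  I: 1
  N: 1
  O: 2
  S: 1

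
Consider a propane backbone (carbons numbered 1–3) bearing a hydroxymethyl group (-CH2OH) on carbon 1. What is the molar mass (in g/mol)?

Atom tally by fragment:
  HOCH2CH2 → C:2 H:5 O:1
  CH2 → C:1 H:2
  CH3 → C:1 H:3
Element totals:
  C: 4
  H: 10
  O: 1
Molecular formula: C4H10O.
  M = 4(12.011) + 10(1.008) + 15.999
    = 48.044 + 10.080 + 15.999 = 74.123

74.12 g/mol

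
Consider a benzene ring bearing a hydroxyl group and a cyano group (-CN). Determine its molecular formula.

C7H5NO

Atom tally by fragment:
  benzene ring core → C:6 H:6
  (− 2 ring H displaced by substituents)
  + OH → O:1 H:1
  + CN → C:1 N:1
Element totals:
  C: 7
  H: 5
  N: 1
  O: 1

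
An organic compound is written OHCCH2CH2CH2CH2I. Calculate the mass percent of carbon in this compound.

28.32%

Atom tally by fragment:
  OHCCH2 → C:2 H:3 O:1
  CH2 → C:1 H:2
  CH2 → C:1 H:2
  CH2I → C:1 H:2 I:1
Element totals:
  C: 5
  H: 9
  I: 1
  O: 1
Molecular formula: C5H9IO.
Molar mass = 212.030 g/mol.
Mass from C: 5 × 12.011 = 60.055 g/mol.
%C = 60.055 / 212.030 × 100 = 28.32%.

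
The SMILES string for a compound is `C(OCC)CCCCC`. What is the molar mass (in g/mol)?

130.23 g/mol

Atom tally by fragment:
  C2H5OCH2 → C:3 H:7 O:1
  CH2 → C:1 H:2
  CH2 → C:1 H:2
  CH2 → C:1 H:2
  CH2 → C:1 H:2
  CH3 → C:1 H:3
Element totals:
  C: 8
  H: 18
  O: 1
Molecular formula: C8H18O.
  M = 8(12.011) + 18(1.008) + 15.999
    = 96.088 + 18.144 + 15.999 = 130.231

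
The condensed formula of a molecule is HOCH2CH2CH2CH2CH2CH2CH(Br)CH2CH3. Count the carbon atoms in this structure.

9

Atom tally by fragment:
  HOCH2CH2 → C:2 H:5 O:1
  CH2 → C:1 H:2
  CH2 → C:1 H:2
  CH2 → C:1 H:2
  CH2 → C:1 H:2
  CH(Br) → C:1 H:1 Br:1
  CH2 → C:1 H:2
  CH3 → C:1 H:3
Element totals:
  C: 9
  H: 19
  Br: 1
  O: 1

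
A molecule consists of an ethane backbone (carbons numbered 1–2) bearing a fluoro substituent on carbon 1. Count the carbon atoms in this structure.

2

Atom tally by fragment:
  FCH2 → C:1 H:2 F:1
  CH3 → C:1 H:3
Element totals:
  C: 2
  H: 5
  F: 1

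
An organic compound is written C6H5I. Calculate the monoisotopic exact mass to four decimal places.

203.9436

Element totals:
  C: 6
  H: 5
  I: 1
Molecular formula: C6H5I.
  M = 6(12.0) + 5(1.007825) + 126.904472
    = 72.000000 + 5.039125 + 126.904472 = 203.943597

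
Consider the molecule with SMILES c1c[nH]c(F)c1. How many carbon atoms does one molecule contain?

Atom tally by fragment:
  pyrrole ring core → C:4 H:5 N:1
  (− 1 ring H displaced by substituents)
  + F → F:1
Element totals:
  C: 4
  H: 4
  F: 1
  N: 1

4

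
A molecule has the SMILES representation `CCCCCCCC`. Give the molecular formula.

C8H18

Atom tally by fragment:
  CH3 → C:1 H:3
  CH2 → C:1 H:2
  CH2 → C:1 H:2
  CH2 → C:1 H:2
  CH2 → C:1 H:2
  CH2 → C:1 H:2
  CH2 → C:1 H:2
  CH3 → C:1 H:3
Element totals:
  C: 8
  H: 18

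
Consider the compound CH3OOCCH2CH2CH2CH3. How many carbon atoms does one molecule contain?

6

Atom tally by fragment:
  CH3OOCCH2 → C:3 H:5 O:2
  CH2 → C:1 H:2
  CH2 → C:1 H:2
  CH3 → C:1 H:3
Element totals:
  C: 6
  H: 12
  O: 2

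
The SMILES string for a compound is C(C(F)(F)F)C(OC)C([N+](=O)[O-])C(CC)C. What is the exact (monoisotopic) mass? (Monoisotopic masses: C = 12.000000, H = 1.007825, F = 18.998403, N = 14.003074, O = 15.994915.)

Atom tally by fragment:
  F3CCH2 → C:2 H:2 F:3
  CH(OCH3) → C:2 H:4 O:1
  CH(NO2) → C:1 H:1 N:1 O:2
  CH(C2H5) → C:3 H:6
  CH3 → C:1 H:3
Element totals:
  C: 9
  H: 16
  F: 3
  N: 1
  O: 3
Molecular formula: C9H16F3NO3.
  M = 9(12.0) + 16(1.007825) + 3(18.998403) + 14.003074 + 3(15.994915)
    = 108.000000 + 16.125200 + 56.995209 + 14.003074 + 47.984745 = 243.108228

243.1082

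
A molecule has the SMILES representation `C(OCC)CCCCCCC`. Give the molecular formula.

Atom tally by fragment:
  C2H5OCH2 → C:3 H:7 O:1
  CH2 → C:1 H:2
  CH2 → C:1 H:2
  CH2 → C:1 H:2
  CH2 → C:1 H:2
  CH2 → C:1 H:2
  CH2 → C:1 H:2
  CH3 → C:1 H:3
Element totals:
  C: 10
  H: 22
  O: 1

C10H22O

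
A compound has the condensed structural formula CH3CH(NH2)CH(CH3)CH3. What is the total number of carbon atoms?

Element totals:
  C: 5
  H: 13
  N: 1

5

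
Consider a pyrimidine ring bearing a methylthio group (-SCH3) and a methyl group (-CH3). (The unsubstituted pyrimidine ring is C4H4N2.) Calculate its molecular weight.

140.20 g/mol

Atom tally by fragment:
  pyrimidine ring core → C:4 H:4 N:2
  (− 2 ring H displaced by substituents)
  + SCH3 → C:1 H:3 S:1
  + CH3 → C:1 H:3
Element totals:
  C: 6
  H: 8
  N: 2
  S: 1
Molecular formula: C6H8N2S.
  M = 6(12.011) + 8(1.008) + 2(14.007) + 32.06
    = 72.066 + 8.064 + 28.014 + 32.060 = 140.204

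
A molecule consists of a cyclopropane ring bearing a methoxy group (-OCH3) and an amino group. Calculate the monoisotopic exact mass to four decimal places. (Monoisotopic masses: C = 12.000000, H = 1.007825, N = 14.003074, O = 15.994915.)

Atom tally by fragment:
  cyclopropane ring core → C:3 H:6
  (− 2 ring H displaced by substituents)
  + OCH3 → C:1 H:3 O:1
  + NH2 → N:1 H:2
Element totals:
  C: 4
  H: 9
  N: 1
  O: 1
Molecular formula: C4H9NO.
  M = 4(12.0) + 9(1.007825) + 14.003074 + 15.994915
    = 48.000000 + 9.070425 + 14.003074 + 15.994915 = 87.068414

87.0684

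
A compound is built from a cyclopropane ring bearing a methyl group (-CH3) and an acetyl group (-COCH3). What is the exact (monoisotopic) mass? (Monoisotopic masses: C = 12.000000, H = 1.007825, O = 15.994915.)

98.0732

Atom tally by fragment:
  cyclopropane ring core → C:3 H:6
  (− 2 ring H displaced by substituents)
  + CH3 → C:1 H:3
  + COCH3 → C:2 H:3 O:1
Element totals:
  C: 6
  H: 10
  O: 1
Molecular formula: C6H10O.
  M = 6(12.0) + 10(1.007825) + 15.994915
    = 72.000000 + 10.078250 + 15.994915 = 98.073165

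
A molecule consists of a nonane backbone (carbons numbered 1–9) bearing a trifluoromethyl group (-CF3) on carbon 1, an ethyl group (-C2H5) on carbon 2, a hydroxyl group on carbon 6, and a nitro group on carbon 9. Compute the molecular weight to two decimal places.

Atom tally by fragment:
  F3CCH2 → C:2 H:2 F:3
  CH(C2H5) → C:3 H:6
  CH2 → C:1 H:2
  CH2 → C:1 H:2
  CH2 → C:1 H:2
  CH(OH) → C:1 H:2 O:1
  CH2 → C:1 H:2
  CH2 → C:1 H:2
  CH2NO2 → C:1 H:2 N:1 O:2
Element totals:
  C: 12
  H: 22
  F: 3
  N: 1
  O: 3
Molecular formula: C12H22F3NO3.
  M = 12(12.011) + 22(1.008) + 3(18.998) + 14.007 + 3(15.999)
    = 144.132 + 22.176 + 56.994 + 14.007 + 47.997 = 285.306

285.31 g/mol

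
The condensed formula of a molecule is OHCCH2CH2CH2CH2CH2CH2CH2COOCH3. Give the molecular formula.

C10H18O3

Atom tally by fragment:
  OHCCH2 → C:2 H:3 O:1
  CH2 → C:1 H:2
  CH2 → C:1 H:2
  CH2 → C:1 H:2
  CH2 → C:1 H:2
  CH2 → C:1 H:2
  CH2COOCH3 → C:3 H:5 O:2
Element totals:
  C: 10
  H: 18
  O: 3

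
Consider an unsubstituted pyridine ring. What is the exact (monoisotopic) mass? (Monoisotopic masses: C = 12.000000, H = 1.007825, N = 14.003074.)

Atom tally by fragment:
  pyridine ring core → C:5 H:5 N:1
Element totals:
  C: 5
  H: 5
  N: 1
Molecular formula: C5H5N.
  M = 5(12.0) + 5(1.007825) + 14.003074
    = 60.000000 + 5.039125 + 14.003074 = 79.042199

79.0422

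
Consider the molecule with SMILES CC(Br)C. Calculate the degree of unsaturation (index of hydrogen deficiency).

Atom tally by fragment:
  CH3 → C:1 H:3
  CH(Br) → C:1 H:1 Br:1
  CH3 → C:1 H:3
Element totals:
  C: 3
  H: 7
  Br: 1
Molecular formula: C3H7Br.
DoU = (2C + 2 + N − H − X) / 2 = (2·3 + 2 + 0 − 7 − 1) / 2 = 0.

0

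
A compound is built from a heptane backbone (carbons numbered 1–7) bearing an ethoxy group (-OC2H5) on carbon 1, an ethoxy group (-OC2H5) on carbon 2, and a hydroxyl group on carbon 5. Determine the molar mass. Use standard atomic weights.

Atom tally by fragment:
  C2H5OCH2 → C:3 H:7 O:1
  CH(OC2H5) → C:3 H:6 O:1
  CH2 → C:1 H:2
  CH2 → C:1 H:2
  CH(OH) → C:1 H:2 O:1
  CH2 → C:1 H:2
  CH3 → C:1 H:3
Element totals:
  C: 11
  H: 24
  O: 3
Molecular formula: C11H24O3.
  M = 11(12.011) + 24(1.008) + 3(15.999)
    = 132.121 + 24.192 + 47.997 = 204.310

204.31 g/mol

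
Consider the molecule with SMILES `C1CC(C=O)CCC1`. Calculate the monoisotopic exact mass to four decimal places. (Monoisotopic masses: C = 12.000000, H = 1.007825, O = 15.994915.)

112.0888

Atom tally by fragment:
  cyclohexane ring core → C:6 H:12
  (− 1 ring H displaced by substituents)
  + CHO → C:1 H:1 O:1
Element totals:
  C: 7
  H: 12
  O: 1
Molecular formula: C7H12O.
  M = 7(12.0) + 12(1.007825) + 15.994915
    = 84.000000 + 12.093900 + 15.994915 = 112.088815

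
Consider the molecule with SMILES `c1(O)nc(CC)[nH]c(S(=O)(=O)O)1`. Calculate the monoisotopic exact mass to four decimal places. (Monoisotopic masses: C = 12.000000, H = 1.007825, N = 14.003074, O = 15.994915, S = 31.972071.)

Atom tally by fragment:
  imidazole ring core → C:3 H:4 N:2
  (− 3 ring H displaced by substituents)
  + OH → O:1 H:1
  + C2H5 → C:2 H:5
  + SO3H → S:1 O:3 H:1
Element totals:
  C: 5
  H: 8
  N: 2
  O: 4
  S: 1
Molecular formula: C5H8N2O4S.
  M = 5(12.0) + 8(1.007825) + 2(14.003074) + 4(15.994915) + 31.972071
    = 60.000000 + 8.062600 + 28.006148 + 63.979660 + 31.972071 = 192.020479

192.0205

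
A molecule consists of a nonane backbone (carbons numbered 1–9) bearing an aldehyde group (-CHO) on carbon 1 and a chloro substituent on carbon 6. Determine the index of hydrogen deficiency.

Atom tally by fragment:
  OHCCH2 → C:2 H:3 O:1
  CH2 → C:1 H:2
  CH2 → C:1 H:2
  CH2 → C:1 H:2
  CH2 → C:1 H:2
  CH(Cl) → C:1 H:1 Cl:1
  CH2 → C:1 H:2
  CH2 → C:1 H:2
  CH3 → C:1 H:3
Element totals:
  C: 10
  H: 19
  Cl: 1
  O: 1
Molecular formula: C10H19ClO.
DoU = (2C + 2 + N − H − X) / 2 = (2·10 + 2 + 0 − 19 − 1) / 2 = 1.

1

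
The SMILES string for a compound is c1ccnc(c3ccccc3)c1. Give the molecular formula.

C11H9N

Atom tally by fragment:
  pyridine ring core → C:5 H:5 N:1
  (− 1 ring H displaced by substituents)
  + C6H5 → C:6 H:5
Element totals:
  C: 11
  H: 9
  N: 1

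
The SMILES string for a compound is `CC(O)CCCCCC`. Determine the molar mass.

130.23 g/mol

Atom tally by fragment:
  CH3 → C:1 H:3
  CH(OH) → C:1 H:2 O:1
  CH2 → C:1 H:2
  CH2 → C:1 H:2
  CH2 → C:1 H:2
  CH2 → C:1 H:2
  CH2 → C:1 H:2
  CH3 → C:1 H:3
Element totals:
  C: 8
  H: 18
  O: 1
Molecular formula: C8H18O.
  M = 8(12.011) + 18(1.008) + 15.999
    = 96.088 + 18.144 + 15.999 = 130.231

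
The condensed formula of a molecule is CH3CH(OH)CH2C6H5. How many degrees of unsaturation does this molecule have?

Element totals:
  C: 9
  H: 12
  O: 1
Molecular formula: C9H12O.
DoU = (2C + 2 + N − H − X) / 2 = (2·9 + 2 + 0 − 12 − 0) / 2 = 4.

4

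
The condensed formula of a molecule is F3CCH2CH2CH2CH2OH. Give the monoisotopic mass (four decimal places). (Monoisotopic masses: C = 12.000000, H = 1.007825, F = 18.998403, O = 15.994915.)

142.0605

Element totals:
  C: 5
  H: 9
  F: 3
  O: 1
Molecular formula: C5H9F3O.
  M = 5(12.0) + 9(1.007825) + 3(18.998403) + 15.994915
    = 60.000000 + 9.070425 + 56.995209 + 15.994915 = 142.060549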